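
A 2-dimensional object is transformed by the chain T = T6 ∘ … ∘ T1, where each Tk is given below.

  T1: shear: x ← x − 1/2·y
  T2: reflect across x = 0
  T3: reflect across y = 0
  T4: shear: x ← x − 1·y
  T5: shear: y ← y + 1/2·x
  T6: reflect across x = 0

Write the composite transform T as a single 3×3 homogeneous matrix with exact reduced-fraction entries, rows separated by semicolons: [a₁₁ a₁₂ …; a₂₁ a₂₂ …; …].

T1 = [1 -1/2 0; 0 1 0; 0 0 1]
T2·T1 = [-1 1/2 0; 0 1 0; 0 0 1]
T3·…·T1 = [-1 1/2 0; 0 -1 0; 0 0 1]
T4·…·T1 = [-1 3/2 0; 0 -1 0; 0 0 1]
T5·…·T1 = [-1 3/2 0; -1/2 -1/4 0; 0 0 1]
T6·…·T1 = [1 -3/2 0; -1/2 -1/4 0; 0 0 1]

T = [1 -3/2 0; -1/2 -1/4 0; 0 0 1]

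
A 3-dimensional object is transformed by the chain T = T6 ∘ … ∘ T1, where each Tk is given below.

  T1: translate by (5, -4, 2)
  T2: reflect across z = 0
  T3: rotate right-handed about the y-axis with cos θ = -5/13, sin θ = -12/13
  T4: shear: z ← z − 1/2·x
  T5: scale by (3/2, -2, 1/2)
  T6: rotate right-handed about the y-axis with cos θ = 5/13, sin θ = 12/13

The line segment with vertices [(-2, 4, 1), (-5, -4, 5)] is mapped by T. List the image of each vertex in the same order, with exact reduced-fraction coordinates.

image vertices: (801/338, 0, -1107/676), (588/169, 16, -3059/338)

T1 translate by (5, -4, 2): (-2, 4, 1) → (3, 0, 3); (-5, -4, 5) → (0, -8, 7)
T2 reflect across z = 0: (3, 0, 3) → (3, 0, -3); (0, -8, 7) → (0, -8, -7)
T3 rotate right-handed about the y-axis with cos θ = -5/13, sin θ = -12/13: (3, 0, -3) → (21/13, 0, 51/13); (0, -8, -7) → (84/13, -8, 35/13)
T4 shear: z ← z − 1/2·x: (21/13, 0, 51/13) → (21/13, 0, 81/26); (84/13, -8, 35/13) → (84/13, -8, -7/13)
T5 scale by (3/2, -2, 1/2): (21/13, 0, 81/26) → (63/26, 0, 81/52); (84/13, -8, -7/13) → (126/13, 16, -7/26)
T6 rotate right-handed about the y-axis with cos θ = 5/13, sin θ = 12/13: (63/26, 0, 81/52) → (801/338, 0, -1107/676); (126/13, 16, -7/26) → (588/169, 16, -3059/338)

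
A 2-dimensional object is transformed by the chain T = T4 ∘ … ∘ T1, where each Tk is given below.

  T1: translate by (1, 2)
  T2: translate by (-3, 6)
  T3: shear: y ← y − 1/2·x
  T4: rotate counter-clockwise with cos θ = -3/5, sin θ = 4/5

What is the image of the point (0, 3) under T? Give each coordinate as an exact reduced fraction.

T(p) = (-42/5, -44/5)

T1 translate by (1, 2): (0, 3) → (1, 5)
T2 translate by (-3, 6): (1, 5) → (-2, 11)
T3 shear: y ← y − 1/2·x: (-2, 11) → (-2, 12)
T4 rotate counter-clockwise with cos θ = -3/5, sin θ = 4/5: (-2, 12) → (-42/5, -44/5)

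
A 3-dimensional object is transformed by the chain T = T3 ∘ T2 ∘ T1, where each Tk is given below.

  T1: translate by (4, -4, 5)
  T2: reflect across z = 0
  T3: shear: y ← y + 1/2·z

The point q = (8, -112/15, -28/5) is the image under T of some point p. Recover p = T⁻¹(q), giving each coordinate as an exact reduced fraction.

p = (4, -2/3, 3/5)

T1 = [1 0 0 4; 0 1 0 -4; 0 0 1 5; 0 0 0 1]
T2·T1 = [1 0 0 4; 0 1 0 -4; 0 0 -1 -5; 0 0 0 1]
T3·…·T1 = [1 0 0 4; 0 1 -1/2 -13/2; 0 0 -1 -5; 0 0 0 1]
det M = -1; M⁻¹ = [1 0 0 -4; 0 1 -1/2 4; 0 0 -1 -5; 0 0 0 1]
M⁻¹ · (8, -112/15, -28/5)ᵀ = (4, -2/3, 3/5)ᵀ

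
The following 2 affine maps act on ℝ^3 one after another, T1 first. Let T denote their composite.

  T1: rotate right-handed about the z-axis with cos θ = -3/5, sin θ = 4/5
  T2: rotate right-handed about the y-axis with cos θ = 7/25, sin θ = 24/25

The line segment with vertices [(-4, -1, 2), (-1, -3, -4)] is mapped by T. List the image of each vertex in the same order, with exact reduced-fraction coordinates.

T1 rotate right-handed about the z-axis with cos θ = -3/5, sin θ = 4/5: (-4, -1, 2) → (16/5, -13/5, 2); (-1, -3, -4) → (3, 1, -4)
T2 rotate right-handed about the y-axis with cos θ = 7/25, sin θ = 24/25: (16/5, -13/5, 2) → (352/125, -13/5, -314/125); (3, 1, -4) → (-3, 1, -4)

image vertices: (352/125, -13/5, -314/125), (-3, 1, -4)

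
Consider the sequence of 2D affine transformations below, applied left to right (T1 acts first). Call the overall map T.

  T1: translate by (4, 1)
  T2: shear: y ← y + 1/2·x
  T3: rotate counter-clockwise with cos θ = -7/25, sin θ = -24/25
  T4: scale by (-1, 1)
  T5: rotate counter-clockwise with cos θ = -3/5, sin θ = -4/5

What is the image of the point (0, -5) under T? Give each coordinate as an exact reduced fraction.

T(p) = (-556/125, -58/125)

T1 translate by (4, 1): (0, -5) → (4, -4)
T2 shear: y ← y + 1/2·x: (4, -4) → (4, -2)
T3 rotate counter-clockwise with cos θ = -7/25, sin θ = -24/25: (4, -2) → (-76/25, -82/25)
T4 scale by (-1, 1): (-76/25, -82/25) → (76/25, -82/25)
T5 rotate counter-clockwise with cos θ = -3/5, sin θ = -4/5: (76/25, -82/25) → (-556/125, -58/125)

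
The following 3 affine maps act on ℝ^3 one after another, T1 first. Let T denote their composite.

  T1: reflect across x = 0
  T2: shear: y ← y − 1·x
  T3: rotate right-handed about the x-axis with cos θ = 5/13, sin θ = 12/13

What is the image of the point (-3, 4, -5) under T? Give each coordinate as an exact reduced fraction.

T1 reflect across x = 0: (-3, 4, -5) → (3, 4, -5)
T2 shear: y ← y − 1·x: (3, 4, -5) → (3, 1, -5)
T3 rotate right-handed about the x-axis with cos θ = 5/13, sin θ = 12/13: (3, 1, -5) → (3, 5, -1)

T(p) = (3, 5, -1)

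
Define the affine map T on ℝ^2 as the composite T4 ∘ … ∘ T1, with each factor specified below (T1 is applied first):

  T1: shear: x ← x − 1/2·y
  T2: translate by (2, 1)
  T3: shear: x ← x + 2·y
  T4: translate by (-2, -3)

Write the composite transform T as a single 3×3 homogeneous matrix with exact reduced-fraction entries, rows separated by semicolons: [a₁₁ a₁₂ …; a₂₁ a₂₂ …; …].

T1 = [1 -1/2 0; 0 1 0; 0 0 1]
T2·T1 = [1 -1/2 2; 0 1 1; 0 0 1]
T3·…·T1 = [1 3/2 4; 0 1 1; 0 0 1]
T4·…·T1 = [1 3/2 2; 0 1 -2; 0 0 1]

T = [1 3/2 2; 0 1 -2; 0 0 1]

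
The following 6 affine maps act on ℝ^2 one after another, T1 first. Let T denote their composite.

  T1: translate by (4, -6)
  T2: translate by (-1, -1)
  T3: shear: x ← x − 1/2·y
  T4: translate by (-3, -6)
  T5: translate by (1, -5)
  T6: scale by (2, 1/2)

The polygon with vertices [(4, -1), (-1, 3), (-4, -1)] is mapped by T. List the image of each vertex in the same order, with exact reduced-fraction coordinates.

T1 translate by (4, -6): (4, -1) → (8, -7); (-1, 3) → (3, -3); (-4, -1) → (0, -7)
T2 translate by (-1, -1): (8, -7) → (7, -8); (3, -3) → (2, -4); (0, -7) → (-1, -8)
T3 shear: x ← x − 1/2·y: (7, -8) → (11, -8); (2, -4) → (4, -4); (-1, -8) → (3, -8)
T4 translate by (-3, -6): (11, -8) → (8, -14); (4, -4) → (1, -10); (3, -8) → (0, -14)
T5 translate by (1, -5): (8, -14) → (9, -19); (1, -10) → (2, -15); (0, -14) → (1, -19)
T6 scale by (2, 1/2): (9, -19) → (18, -19/2); (2, -15) → (4, -15/2); (1, -19) → (2, -19/2)

image vertices: (18, -19/2), (4, -15/2), (2, -19/2)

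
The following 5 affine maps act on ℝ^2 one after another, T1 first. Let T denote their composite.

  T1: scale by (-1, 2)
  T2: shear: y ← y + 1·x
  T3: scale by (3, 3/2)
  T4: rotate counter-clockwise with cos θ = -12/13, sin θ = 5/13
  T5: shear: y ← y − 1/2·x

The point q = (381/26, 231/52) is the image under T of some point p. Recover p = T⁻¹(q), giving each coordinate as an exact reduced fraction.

T1 = [-1 0 0; 0 2 0; 0 0 1]
T2·T1 = [-1 0 0; -1 2 0; 0 0 1]
T3·…·T1 = [-3 0 0; -3/2 3 0; 0 0 1]
T4·…·T1 = [87/26 -15/13 0; 3/13 -36/13 0; 0 0 1]
T5·…·T1 = [87/26 -15/13 0; -75/52 -57/26 0; 0 0 1]
det M = -9; M⁻¹ = [19/78 -5/39 0; -25/156 -29/78 0; 0 0 1]
M⁻¹ · (381/26, 231/52)ᵀ = (3, -4)ᵀ

p = (3, -4)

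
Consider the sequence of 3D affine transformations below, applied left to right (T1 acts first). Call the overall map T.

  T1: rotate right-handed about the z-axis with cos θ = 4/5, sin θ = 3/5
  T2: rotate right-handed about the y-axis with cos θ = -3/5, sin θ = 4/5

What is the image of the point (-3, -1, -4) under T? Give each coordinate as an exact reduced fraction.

T1 rotate right-handed about the z-axis with cos θ = 4/5, sin θ = 3/5: (-3, -1, -4) → (-9/5, -13/5, -4)
T2 rotate right-handed about the y-axis with cos θ = -3/5, sin θ = 4/5: (-9/5, -13/5, -4) → (-53/25, -13/5, 96/25)

T(p) = (-53/25, -13/5, 96/25)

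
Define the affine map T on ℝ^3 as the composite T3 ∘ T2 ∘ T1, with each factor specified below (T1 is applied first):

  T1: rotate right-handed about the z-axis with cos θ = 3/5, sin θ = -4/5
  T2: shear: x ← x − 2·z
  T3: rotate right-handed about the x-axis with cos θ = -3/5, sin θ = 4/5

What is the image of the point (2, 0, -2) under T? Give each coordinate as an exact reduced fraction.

T(p) = (26/5, 64/25, -2/25)

T1 rotate right-handed about the z-axis with cos θ = 3/5, sin θ = -4/5: (2, 0, -2) → (6/5, -8/5, -2)
T2 shear: x ← x − 2·z: (6/5, -8/5, -2) → (26/5, -8/5, -2)
T3 rotate right-handed about the x-axis with cos θ = -3/5, sin θ = 4/5: (26/5, -8/5, -2) → (26/5, 64/25, -2/25)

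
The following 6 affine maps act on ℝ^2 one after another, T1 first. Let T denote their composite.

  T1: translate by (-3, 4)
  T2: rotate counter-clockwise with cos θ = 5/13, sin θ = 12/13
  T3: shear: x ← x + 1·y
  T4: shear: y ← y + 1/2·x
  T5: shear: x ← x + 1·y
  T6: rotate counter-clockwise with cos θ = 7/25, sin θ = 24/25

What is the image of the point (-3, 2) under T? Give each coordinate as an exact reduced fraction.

T(p) = (186/65, -1398/65)

T1 translate by (-3, 4): (-3, 2) → (-6, 6)
T2 rotate counter-clockwise with cos θ = 5/13, sin θ = 12/13: (-6, 6) → (-102/13, -42/13)
T3 shear: x ← x + 1·y: (-102/13, -42/13) → (-144/13, -42/13)
T4 shear: y ← y + 1/2·x: (-144/13, -42/13) → (-144/13, -114/13)
T5 shear: x ← x + 1·y: (-144/13, -114/13) → (-258/13, -114/13)
T6 rotate counter-clockwise with cos θ = 7/25, sin θ = 24/25: (-258/13, -114/13) → (186/65, -1398/65)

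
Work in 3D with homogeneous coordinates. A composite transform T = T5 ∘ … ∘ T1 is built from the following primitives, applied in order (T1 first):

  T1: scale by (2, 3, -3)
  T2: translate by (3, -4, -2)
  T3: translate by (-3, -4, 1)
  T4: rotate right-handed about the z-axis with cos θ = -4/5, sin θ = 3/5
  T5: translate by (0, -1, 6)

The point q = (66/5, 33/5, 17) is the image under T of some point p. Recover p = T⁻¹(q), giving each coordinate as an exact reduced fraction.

T1 = [2 0 0 0; 0 3 0 0; 0 0 -3 0; 0 0 0 1]
T2·T1 = [2 0 0 3; 0 3 0 -4; 0 0 -3 -2; 0 0 0 1]
T3·…·T1 = [2 0 0 0; 0 3 0 -8; 0 0 -3 -1; 0 0 0 1]
T4·…·T1 = [-8/5 -9/5 0 24/5; 6/5 -12/5 0 32/5; 0 0 -3 -1; 0 0 0 1]
T5·…·T1 = [-8/5 -9/5 0 24/5; 6/5 -12/5 0 27/5; 0 0 -3 5; 0 0 0 1]
det M = -18; M⁻¹ = [-2/5 3/10 0 3/10; -1/5 -4/15 0 12/5; 0 0 -1/3 5/3; 0 0 0 1]
M⁻¹ · (66/5, 33/5, 17)ᵀ = (-3, -2, -4)ᵀ

p = (-3, -2, -4)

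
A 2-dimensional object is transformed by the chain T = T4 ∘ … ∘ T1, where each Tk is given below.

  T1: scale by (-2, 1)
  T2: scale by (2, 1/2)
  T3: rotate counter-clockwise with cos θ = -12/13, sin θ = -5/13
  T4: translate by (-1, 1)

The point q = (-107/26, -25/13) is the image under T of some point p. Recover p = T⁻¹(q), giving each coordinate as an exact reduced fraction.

T1 = [-2 0 0; 0 1 0; 0 0 1]
T2·T1 = [-4 0 0; 0 1/2 0; 0 0 1]
T3·…·T1 = [48/13 5/26 0; 20/13 -6/13 0; 0 0 1]
T4·…·T1 = [48/13 5/26 -1; 20/13 -6/13 1; 0 0 1]
det M = -2; M⁻¹ = [3/13 5/52 7/52; 10/13 -24/13 34/13; 0 0 1]
M⁻¹ · (-107/26, -25/13)ᵀ = (-1, 3)ᵀ

p = (-1, 3)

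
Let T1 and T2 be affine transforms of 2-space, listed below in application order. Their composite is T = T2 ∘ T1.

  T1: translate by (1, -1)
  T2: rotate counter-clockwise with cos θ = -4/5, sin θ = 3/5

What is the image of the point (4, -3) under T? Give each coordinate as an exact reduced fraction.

T(p) = (-8/5, 31/5)

T1 translate by (1, -1): (4, -3) → (5, -4)
T2 rotate counter-clockwise with cos θ = -4/5, sin θ = 3/5: (5, -4) → (-8/5, 31/5)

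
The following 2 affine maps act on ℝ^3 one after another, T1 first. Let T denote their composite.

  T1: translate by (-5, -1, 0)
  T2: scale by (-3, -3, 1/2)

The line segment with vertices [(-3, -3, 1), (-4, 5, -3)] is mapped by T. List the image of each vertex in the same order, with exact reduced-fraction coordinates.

T1 translate by (-5, -1, 0): (-3, -3, 1) → (-8, -4, 1); (-4, 5, -3) → (-9, 4, -3)
T2 scale by (-3, -3, 1/2): (-8, -4, 1) → (24, 12, 1/2); (-9, 4, -3) → (27, -12, -3/2)

image vertices: (24, 12, 1/2), (27, -12, -3/2)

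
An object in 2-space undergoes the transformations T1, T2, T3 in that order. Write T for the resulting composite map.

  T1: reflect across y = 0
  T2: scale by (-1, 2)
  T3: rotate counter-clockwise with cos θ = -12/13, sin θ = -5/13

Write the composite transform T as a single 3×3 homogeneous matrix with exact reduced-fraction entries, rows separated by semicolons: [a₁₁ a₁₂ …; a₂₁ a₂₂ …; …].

T = [12/13 -10/13 0; 5/13 24/13 0; 0 0 1]

T1 = [1 0 0; 0 -1 0; 0 0 1]
T2·T1 = [-1 0 0; 0 -2 0; 0 0 1]
T3·…·T1 = [12/13 -10/13 0; 5/13 24/13 0; 0 0 1]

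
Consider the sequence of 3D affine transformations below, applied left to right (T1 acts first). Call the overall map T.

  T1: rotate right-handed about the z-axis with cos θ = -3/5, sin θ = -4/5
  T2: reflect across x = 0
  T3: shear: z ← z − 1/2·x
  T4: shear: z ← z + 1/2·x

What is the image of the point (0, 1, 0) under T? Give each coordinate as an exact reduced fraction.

T(p) = (-4/5, -3/5, 0)

T1 rotate right-handed about the z-axis with cos θ = -3/5, sin θ = -4/5: (0, 1, 0) → (4/5, -3/5, 0)
T2 reflect across x = 0: (4/5, -3/5, 0) → (-4/5, -3/5, 0)
T3 shear: z ← z − 1/2·x: (-4/5, -3/5, 0) → (-4/5, -3/5, 2/5)
T4 shear: z ← z + 1/2·x: (-4/5, -3/5, 2/5) → (-4/5, -3/5, 0)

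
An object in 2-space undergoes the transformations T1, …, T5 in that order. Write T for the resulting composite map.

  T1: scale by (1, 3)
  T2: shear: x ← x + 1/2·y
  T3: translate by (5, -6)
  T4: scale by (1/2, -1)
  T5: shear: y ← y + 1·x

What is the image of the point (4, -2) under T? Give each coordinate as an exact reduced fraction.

T(p) = (3, 15)

T1 scale by (1, 3): (4, -2) → (4, -6)
T2 shear: x ← x + 1/2·y: (4, -6) → (1, -6)
T3 translate by (5, -6): (1, -6) → (6, -12)
T4 scale by (1/2, -1): (6, -12) → (3, 12)
T5 shear: y ← y + 1·x: (3, 12) → (3, 15)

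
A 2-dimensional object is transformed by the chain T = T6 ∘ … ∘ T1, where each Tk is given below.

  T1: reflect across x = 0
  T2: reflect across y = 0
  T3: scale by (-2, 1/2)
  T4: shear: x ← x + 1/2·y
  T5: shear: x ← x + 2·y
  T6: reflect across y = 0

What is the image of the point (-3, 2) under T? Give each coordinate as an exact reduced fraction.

T(p) = (-17/2, 1)

T1 reflect across x = 0: (-3, 2) → (3, 2)
T2 reflect across y = 0: (3, 2) → (3, -2)
T3 scale by (-2, 1/2): (3, -2) → (-6, -1)
T4 shear: x ← x + 1/2·y: (-6, -1) → (-13/2, -1)
T5 shear: x ← x + 2·y: (-13/2, -1) → (-17/2, -1)
T6 reflect across y = 0: (-17/2, -1) → (-17/2, 1)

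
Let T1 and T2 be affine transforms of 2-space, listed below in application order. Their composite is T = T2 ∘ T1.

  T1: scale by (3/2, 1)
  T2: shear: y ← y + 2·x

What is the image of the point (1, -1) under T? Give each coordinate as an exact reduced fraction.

T(p) = (3/2, 2)

T1 scale by (3/2, 1): (1, -1) → (3/2, -1)
T2 shear: y ← y + 2·x: (3/2, -1) → (3/2, 2)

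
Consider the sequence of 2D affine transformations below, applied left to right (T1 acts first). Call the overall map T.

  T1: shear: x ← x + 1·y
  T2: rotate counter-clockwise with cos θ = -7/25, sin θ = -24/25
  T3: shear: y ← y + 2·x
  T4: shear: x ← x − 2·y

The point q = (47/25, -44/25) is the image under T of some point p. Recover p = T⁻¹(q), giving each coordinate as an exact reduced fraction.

p = (1, -2)

T1 = [1 1 0; 0 1 0; 0 0 1]
T2·T1 = [-7/25 17/25 0; -24/25 -31/25 0; 0 0 1]
T3·…·T1 = [-7/25 17/25 0; -38/25 3/25 0; 0 0 1]
T4·…·T1 = [69/25 11/25 0; -38/25 3/25 0; 0 0 1]
det M = 1; M⁻¹ = [3/25 -11/25 0; 38/25 69/25 0; 0 0 1]
M⁻¹ · (47/25, -44/25)ᵀ = (1, -2)ᵀ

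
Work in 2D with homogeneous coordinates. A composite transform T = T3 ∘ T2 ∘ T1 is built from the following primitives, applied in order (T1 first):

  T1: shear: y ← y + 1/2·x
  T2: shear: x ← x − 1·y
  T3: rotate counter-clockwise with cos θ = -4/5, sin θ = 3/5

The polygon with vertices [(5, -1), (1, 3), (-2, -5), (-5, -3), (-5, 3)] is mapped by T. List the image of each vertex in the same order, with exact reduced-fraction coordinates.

T1 shear: y ← y + 1/2·x: (5, -1) → (5, 3/2); (1, 3) → (1, 7/2); (-2, -5) → (-2, -6); (-5, -3) → (-5, -11/2); (-5, 3) → (-5, 1/2)
T2 shear: x ← x − 1·y: (5, 3/2) → (7/2, 3/2); (1, 7/2) → (-5/2, 7/2); (-2, -6) → (4, -6); (-5, -11/2) → (1/2, -11/2); (-5, 1/2) → (-11/2, 1/2)
T3 rotate counter-clockwise with cos θ = -4/5, sin θ = 3/5: (7/2, 3/2) → (-37/10, 9/10); (-5/2, 7/2) → (-1/10, -43/10); (4, -6) → (2/5, 36/5); (1/2, -11/2) → (29/10, 47/10); (-11/2, 1/2) → (41/10, -37/10)

image vertices: (-37/10, 9/10), (-1/10, -43/10), (2/5, 36/5), (29/10, 47/10), (41/10, -37/10)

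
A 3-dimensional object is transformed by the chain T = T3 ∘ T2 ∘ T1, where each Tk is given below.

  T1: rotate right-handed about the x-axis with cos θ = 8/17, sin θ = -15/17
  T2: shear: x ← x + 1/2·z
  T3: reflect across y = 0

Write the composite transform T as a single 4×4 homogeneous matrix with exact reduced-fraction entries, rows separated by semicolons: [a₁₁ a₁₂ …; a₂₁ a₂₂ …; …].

T = [1 -15/34 4/17 0; 0 -8/17 -15/17 0; 0 -15/17 8/17 0; 0 0 0 1]

T1 = [1 0 0 0; 0 8/17 15/17 0; 0 -15/17 8/17 0; 0 0 0 1]
T2·T1 = [1 -15/34 4/17 0; 0 8/17 15/17 0; 0 -15/17 8/17 0; 0 0 0 1]
T3·…·T1 = [1 -15/34 4/17 0; 0 -8/17 -15/17 0; 0 -15/17 8/17 0; 0 0 0 1]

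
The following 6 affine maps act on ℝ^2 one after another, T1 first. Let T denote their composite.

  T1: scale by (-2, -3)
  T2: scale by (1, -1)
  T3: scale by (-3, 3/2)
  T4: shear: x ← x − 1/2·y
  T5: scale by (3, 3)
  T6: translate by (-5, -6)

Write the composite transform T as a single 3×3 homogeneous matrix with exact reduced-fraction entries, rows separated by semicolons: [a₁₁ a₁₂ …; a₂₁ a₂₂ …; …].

T1 = [-2 0 0; 0 -3 0; 0 0 1]
T2·T1 = [-2 0 0; 0 3 0; 0 0 1]
T3·…·T1 = [6 0 0; 0 9/2 0; 0 0 1]
T4·…·T1 = [6 -9/4 0; 0 9/2 0; 0 0 1]
T5·…·T1 = [18 -27/4 0; 0 27/2 0; 0 0 1]
T6·…·T1 = [18 -27/4 -5; 0 27/2 -6; 0 0 1]

T = [18 -27/4 -5; 0 27/2 -6; 0 0 1]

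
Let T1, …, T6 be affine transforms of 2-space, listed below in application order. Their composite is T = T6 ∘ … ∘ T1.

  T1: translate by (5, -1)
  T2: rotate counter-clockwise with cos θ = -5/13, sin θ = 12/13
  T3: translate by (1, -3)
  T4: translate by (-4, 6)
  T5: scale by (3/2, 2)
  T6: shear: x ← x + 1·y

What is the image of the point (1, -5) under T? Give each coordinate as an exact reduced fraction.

T1 translate by (5, -1): (1, -5) → (6, -6)
T2 rotate counter-clockwise with cos θ = -5/13, sin θ = 12/13: (6, -6) → (42/13, 102/13)
T3 translate by (1, -3): (42/13, 102/13) → (55/13, 63/13)
T4 translate by (-4, 6): (55/13, 63/13) → (3/13, 141/13)
T5 scale by (3/2, 2): (3/13, 141/13) → (9/26, 282/13)
T6 shear: x ← x + 1·y: (9/26, 282/13) → (573/26, 282/13)

T(p) = (573/26, 282/13)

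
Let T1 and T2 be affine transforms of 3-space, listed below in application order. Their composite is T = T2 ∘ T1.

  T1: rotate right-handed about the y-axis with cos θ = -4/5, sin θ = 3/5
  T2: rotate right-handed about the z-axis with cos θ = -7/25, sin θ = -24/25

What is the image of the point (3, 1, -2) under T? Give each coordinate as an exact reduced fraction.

T1 rotate right-handed about the y-axis with cos θ = -4/5, sin θ = 3/5: (3, 1, -2) → (-18/5, 1, -1/5)
T2 rotate right-handed about the z-axis with cos θ = -7/25, sin θ = -24/25: (-18/5, 1, -1/5) → (246/125, 397/125, -1/5)

T(p) = (246/125, 397/125, -1/5)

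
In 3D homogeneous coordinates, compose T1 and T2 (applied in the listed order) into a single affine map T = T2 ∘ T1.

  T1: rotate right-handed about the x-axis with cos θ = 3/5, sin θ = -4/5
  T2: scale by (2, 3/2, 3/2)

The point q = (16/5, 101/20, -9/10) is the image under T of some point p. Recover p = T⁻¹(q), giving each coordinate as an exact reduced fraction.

T1 = [1 0 0 0; 0 3/5 4/5 0; 0 -4/5 3/5 0; 0 0 0 1]
T2·T1 = [2 0 0 0; 0 9/10 6/5 0; 0 -6/5 9/10 0; 0 0 0 1]
det M = 9/2; M⁻¹ = [1/2 0 0 0; 0 2/5 -8/15 0; 0 8/15 2/5 0; 0 0 0 1]
M⁻¹ · (16/5, 101/20, -9/10)ᵀ = (8/5, 5/2, 7/3)ᵀ

p = (8/5, 5/2, 7/3)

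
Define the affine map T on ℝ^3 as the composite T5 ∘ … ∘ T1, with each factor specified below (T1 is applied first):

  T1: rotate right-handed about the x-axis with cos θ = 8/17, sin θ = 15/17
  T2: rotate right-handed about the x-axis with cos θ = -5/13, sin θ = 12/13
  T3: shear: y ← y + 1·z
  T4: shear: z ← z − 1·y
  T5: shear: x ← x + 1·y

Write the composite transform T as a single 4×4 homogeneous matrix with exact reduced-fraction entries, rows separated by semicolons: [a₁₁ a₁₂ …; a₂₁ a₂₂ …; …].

T = [1 -199/221 -241/221 0; 0 -199/221 -241/221 0; 0 220/221 21/221 0; 0 0 0 1]

T1 = [1 0 0 0; 0 8/17 -15/17 0; 0 15/17 8/17 0; 0 0 0 1]
T2·T1 = [1 0 0 0; 0 -220/221 -21/221 0; 0 21/221 -220/221 0; 0 0 0 1]
T3·…·T1 = [1 0 0 0; 0 -199/221 -241/221 0; 0 21/221 -220/221 0; 0 0 0 1]
T4·…·T1 = [1 0 0 0; 0 -199/221 -241/221 0; 0 220/221 21/221 0; 0 0 0 1]
T5·…·T1 = [1 -199/221 -241/221 0; 0 -199/221 -241/221 0; 0 220/221 21/221 0; 0 0 0 1]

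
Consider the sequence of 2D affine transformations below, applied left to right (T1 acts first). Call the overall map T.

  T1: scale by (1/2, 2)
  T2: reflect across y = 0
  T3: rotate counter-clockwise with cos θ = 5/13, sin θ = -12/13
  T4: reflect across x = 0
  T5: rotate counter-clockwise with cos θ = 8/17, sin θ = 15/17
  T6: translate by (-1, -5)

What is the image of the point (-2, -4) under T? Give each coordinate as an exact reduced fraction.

T1 scale by (1/2, 2): (-2, -4) → (-1, -8)
T2 reflect across y = 0: (-1, -8) → (-1, 8)
T3 rotate counter-clockwise with cos θ = 5/13, sin θ = -12/13: (-1, 8) → (7, 4)
T4 reflect across x = 0: (7, 4) → (-7, 4)
T5 rotate counter-clockwise with cos θ = 8/17, sin θ = 15/17: (-7, 4) → (-116/17, -73/17)
T6 translate by (-1, -5): (-116/17, -73/17) → (-133/17, -158/17)

T(p) = (-133/17, -158/17)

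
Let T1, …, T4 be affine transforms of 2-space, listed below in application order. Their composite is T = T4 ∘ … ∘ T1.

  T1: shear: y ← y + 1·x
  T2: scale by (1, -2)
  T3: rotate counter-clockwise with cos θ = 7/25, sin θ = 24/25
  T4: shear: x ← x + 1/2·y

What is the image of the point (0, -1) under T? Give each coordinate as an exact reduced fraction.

T(p) = (-41/25, 14/25)

T1 shear: y ← y + 1·x: (0, -1) → (0, -1)
T2 scale by (1, -2): (0, -1) → (0, 2)
T3 rotate counter-clockwise with cos θ = 7/25, sin θ = 24/25: (0, 2) → (-48/25, 14/25)
T4 shear: x ← x + 1/2·y: (-48/25, 14/25) → (-41/25, 14/25)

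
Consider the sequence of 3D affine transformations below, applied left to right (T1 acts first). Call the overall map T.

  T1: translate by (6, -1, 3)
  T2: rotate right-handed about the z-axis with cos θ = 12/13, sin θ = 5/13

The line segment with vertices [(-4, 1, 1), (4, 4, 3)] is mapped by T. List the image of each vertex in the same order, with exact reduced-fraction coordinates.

image vertices: (24/13, 10/13, 4), (105/13, 86/13, 6)

T1 translate by (6, -1, 3): (-4, 1, 1) → (2, 0, 4); (4, 4, 3) → (10, 3, 6)
T2 rotate right-handed about the z-axis with cos θ = 12/13, sin θ = 5/13: (2, 0, 4) → (24/13, 10/13, 4); (10, 3, 6) → (105/13, 86/13, 6)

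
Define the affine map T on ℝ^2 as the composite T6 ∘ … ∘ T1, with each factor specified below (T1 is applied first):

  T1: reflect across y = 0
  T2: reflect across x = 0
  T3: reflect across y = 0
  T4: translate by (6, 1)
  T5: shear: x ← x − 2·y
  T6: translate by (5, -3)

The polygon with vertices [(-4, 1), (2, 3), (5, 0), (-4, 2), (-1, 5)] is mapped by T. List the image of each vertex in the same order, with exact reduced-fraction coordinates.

image vertices: (11, -1), (1, 1), (4, -2), (9, 0), (0, 3)

T1 reflect across y = 0: (-4, 1) → (-4, -1); (2, 3) → (2, -3); (5, 0) → (5, 0); (-4, 2) → (-4, -2); (-1, 5) → (-1, -5)
T2 reflect across x = 0: (-4, -1) → (4, -1); (2, -3) → (-2, -3); (5, 0) → (-5, 0); (-4, -2) → (4, -2); (-1, -5) → (1, -5)
T3 reflect across y = 0: (4, -1) → (4, 1); (-2, -3) → (-2, 3); (-5, 0) → (-5, 0); (4, -2) → (4, 2); (1, -5) → (1, 5)
T4 translate by (6, 1): (4, 1) → (10, 2); (-2, 3) → (4, 4); (-5, 0) → (1, 1); (4, 2) → (10, 3); (1, 5) → (7, 6)
T5 shear: x ← x − 2·y: (10, 2) → (6, 2); (4, 4) → (-4, 4); (1, 1) → (-1, 1); (10, 3) → (4, 3); (7, 6) → (-5, 6)
T6 translate by (5, -3): (6, 2) → (11, -1); (-4, 4) → (1, 1); (-1, 1) → (4, -2); (4, 3) → (9, 0); (-5, 6) → (0, 3)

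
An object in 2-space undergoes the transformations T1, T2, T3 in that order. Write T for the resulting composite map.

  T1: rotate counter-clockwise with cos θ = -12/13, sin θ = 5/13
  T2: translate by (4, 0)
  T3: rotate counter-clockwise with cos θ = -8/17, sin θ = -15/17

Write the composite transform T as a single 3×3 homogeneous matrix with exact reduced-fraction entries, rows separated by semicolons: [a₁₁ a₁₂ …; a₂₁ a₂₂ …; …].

T = [171/221 -140/221 -32/17; 140/221 171/221 -60/17; 0 0 1]

T1 = [-12/13 -5/13 0; 5/13 -12/13 0; 0 0 1]
T2·T1 = [-12/13 -5/13 4; 5/13 -12/13 0; 0 0 1]
T3·…·T1 = [171/221 -140/221 -32/17; 140/221 171/221 -60/17; 0 0 1]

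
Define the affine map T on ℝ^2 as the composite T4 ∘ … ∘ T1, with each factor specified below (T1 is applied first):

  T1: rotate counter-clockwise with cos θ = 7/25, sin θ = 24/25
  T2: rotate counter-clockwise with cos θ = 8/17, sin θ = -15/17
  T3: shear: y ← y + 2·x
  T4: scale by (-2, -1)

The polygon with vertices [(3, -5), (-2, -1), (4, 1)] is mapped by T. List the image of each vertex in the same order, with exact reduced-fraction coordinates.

image vertices: (-198/25, -91/25), (298/85, 416/85), (-3154/425, -3918/425)

T1 rotate counter-clockwise with cos θ = 7/25, sin θ = 24/25: (3, -5) → (141/25, 37/25); (-2, -1) → (2/5, -11/5); (4, 1) → (4/25, 103/25)
T2 rotate counter-clockwise with cos θ = 8/17, sin θ = -15/17: (141/25, 37/25) → (99/25, -107/25); (2/5, -11/5) → (-149/85, -118/85); (4/25, 103/25) → (1577/425, 764/425)
T3 shear: y ← y + 2·x: (99/25, -107/25) → (99/25, 91/25); (-149/85, -118/85) → (-149/85, -416/85); (1577/425, 764/425) → (1577/425, 3918/425)
T4 scale by (-2, -1): (99/25, 91/25) → (-198/25, -91/25); (-149/85, -416/85) → (298/85, 416/85); (1577/425, 3918/425) → (-3154/425, -3918/425)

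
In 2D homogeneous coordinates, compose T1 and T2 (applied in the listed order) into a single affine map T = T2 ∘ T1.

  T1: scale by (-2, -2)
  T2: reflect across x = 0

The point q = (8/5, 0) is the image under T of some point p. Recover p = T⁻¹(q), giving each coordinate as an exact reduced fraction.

p = (4/5, 0)

T1 = [-2 0 0; 0 -2 0; 0 0 1]
T2·T1 = [2 0 0; 0 -2 0; 0 0 1]
det M = -4; M⁻¹ = [1/2 0 0; 0 -1/2 0; 0 0 1]
M⁻¹ · (8/5, 0)ᵀ = (4/5, 0)ᵀ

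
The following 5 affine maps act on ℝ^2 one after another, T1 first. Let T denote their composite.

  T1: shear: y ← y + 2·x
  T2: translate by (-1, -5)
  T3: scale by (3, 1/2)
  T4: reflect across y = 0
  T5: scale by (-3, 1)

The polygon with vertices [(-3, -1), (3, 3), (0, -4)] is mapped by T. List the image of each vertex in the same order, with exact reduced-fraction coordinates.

T1 shear: y ← y + 2·x: (-3, -1) → (-3, -7); (3, 3) → (3, 9); (0, -4) → (0, -4)
T2 translate by (-1, -5): (-3, -7) → (-4, -12); (3, 9) → (2, 4); (0, -4) → (-1, -9)
T3 scale by (3, 1/2): (-4, -12) → (-12, -6); (2, 4) → (6, 2); (-1, -9) → (-3, -9/2)
T4 reflect across y = 0: (-12, -6) → (-12, 6); (6, 2) → (6, -2); (-3, -9/2) → (-3, 9/2)
T5 scale by (-3, 1): (-12, 6) → (36, 6); (6, -2) → (-18, -2); (-3, 9/2) → (9, 9/2)

image vertices: (36, 6), (-18, -2), (9, 9/2)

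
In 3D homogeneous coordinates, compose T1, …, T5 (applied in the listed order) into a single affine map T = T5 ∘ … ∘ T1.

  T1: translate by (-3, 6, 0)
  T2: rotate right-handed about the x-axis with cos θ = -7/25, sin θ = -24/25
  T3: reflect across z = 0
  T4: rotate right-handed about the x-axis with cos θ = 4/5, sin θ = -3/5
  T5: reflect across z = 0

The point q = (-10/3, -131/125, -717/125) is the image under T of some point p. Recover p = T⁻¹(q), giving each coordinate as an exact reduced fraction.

T1 = [1 0 0 -3; 0 1 0 6; 0 0 1 0; 0 0 0 1]
T2·T1 = [1 0 0 -3; 0 -7/25 24/25 -42/25; 0 -24/25 -7/25 -144/25; 0 0 0 1]
T3·…·T1 = [1 0 0 -3; 0 -7/25 24/25 -42/25; 0 24/25 7/25 144/25; 0 0 0 1]
T4·…·T1 = [1 0 0 -3; 0 44/125 117/125 264/125; 0 117/125 -44/125 702/125; 0 0 0 1]
T5·…·T1 = [1 0 0 -3; 0 44/125 117/125 264/125; 0 -117/125 44/125 -702/125; 0 0 0 1]
det M = 1; M⁻¹ = [1 0 0 3; 0 44/125 -117/125 -6; 0 117/125 44/125 0; 0 0 0 1]
M⁻¹ · (-10/3, -131/125, -717/125)ᵀ = (-1/3, -1, -3)ᵀ

p = (-1/3, -1, -3)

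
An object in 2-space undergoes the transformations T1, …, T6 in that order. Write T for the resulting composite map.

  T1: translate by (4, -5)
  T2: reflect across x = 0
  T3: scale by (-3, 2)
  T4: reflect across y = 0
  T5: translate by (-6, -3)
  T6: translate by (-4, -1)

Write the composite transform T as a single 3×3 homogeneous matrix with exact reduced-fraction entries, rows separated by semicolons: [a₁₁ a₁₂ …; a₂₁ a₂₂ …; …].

T = [3 0 2; 0 -2 6; 0 0 1]

T1 = [1 0 4; 0 1 -5; 0 0 1]
T2·T1 = [-1 0 -4; 0 1 -5; 0 0 1]
T3·…·T1 = [3 0 12; 0 2 -10; 0 0 1]
T4·…·T1 = [3 0 12; 0 -2 10; 0 0 1]
T5·…·T1 = [3 0 6; 0 -2 7; 0 0 1]
T6·…·T1 = [3 0 2; 0 -2 6; 0 0 1]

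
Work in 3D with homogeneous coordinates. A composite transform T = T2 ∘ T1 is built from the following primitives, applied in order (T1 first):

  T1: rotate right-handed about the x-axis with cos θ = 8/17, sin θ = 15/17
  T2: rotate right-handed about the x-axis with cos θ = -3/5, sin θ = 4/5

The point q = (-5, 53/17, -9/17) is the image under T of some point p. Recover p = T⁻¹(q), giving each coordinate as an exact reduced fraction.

p = (-5, -3, 1)

T1 = [1 0 0 0; 0 8/17 -15/17 0; 0 15/17 8/17 0; 0 0 0 1]
T2·T1 = [1 0 0 0; 0 -84/85 13/85 0; 0 -13/85 -84/85 0; 0 0 0 1]
det M = 1; M⁻¹ = [1 0 0 0; 0 -84/85 -13/85 0; 0 13/85 -84/85 0; 0 0 0 1]
M⁻¹ · (-5, 53/17, -9/17)ᵀ = (-5, -3, 1)ᵀ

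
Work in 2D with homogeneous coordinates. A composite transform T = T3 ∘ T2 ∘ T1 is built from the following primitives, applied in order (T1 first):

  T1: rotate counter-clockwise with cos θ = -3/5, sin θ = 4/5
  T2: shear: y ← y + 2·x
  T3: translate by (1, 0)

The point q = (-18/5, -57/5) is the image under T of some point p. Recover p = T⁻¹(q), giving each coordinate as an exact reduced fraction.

T1 = [-3/5 -4/5 0; 4/5 -3/5 0; 0 0 1]
T2·T1 = [-3/5 -4/5 0; -2/5 -11/5 0; 0 0 1]
T3·…·T1 = [-3/5 -4/5 1; -2/5 -11/5 0; 0 0 1]
det M = 1; M⁻¹ = [-11/5 4/5 11/5; 2/5 -3/5 -2/5; 0 0 1]
M⁻¹ · (-18/5, -57/5)ᵀ = (1, 5)ᵀ

p = (1, 5)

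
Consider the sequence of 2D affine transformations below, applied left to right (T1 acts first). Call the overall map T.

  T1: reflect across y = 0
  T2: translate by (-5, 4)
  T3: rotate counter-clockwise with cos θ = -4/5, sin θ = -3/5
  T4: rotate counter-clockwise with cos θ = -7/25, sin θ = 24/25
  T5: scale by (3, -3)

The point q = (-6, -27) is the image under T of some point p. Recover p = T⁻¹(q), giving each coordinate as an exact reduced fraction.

p = (-2, -2)

T1 = [1 0 0; 0 -1 0; 0 0 1]
T2·T1 = [1 0 -5; 0 -1 4; 0 0 1]
T3·…·T1 = [-4/5 -3/5 32/5; -3/5 4/5 -1/5; 0 0 1]
T4·…·T1 = [4/5 -3/5 -8/5; -3/5 -4/5 31/5; 0 0 1]
T5·…·T1 = [12/5 -9/5 -24/5; 9/5 12/5 -93/5; 0 0 1]
det M = 9; M⁻¹ = [4/15 1/5 5; -1/5 4/15 4; 0 0 1]
M⁻¹ · (-6, -27)ᵀ = (-2, -2)ᵀ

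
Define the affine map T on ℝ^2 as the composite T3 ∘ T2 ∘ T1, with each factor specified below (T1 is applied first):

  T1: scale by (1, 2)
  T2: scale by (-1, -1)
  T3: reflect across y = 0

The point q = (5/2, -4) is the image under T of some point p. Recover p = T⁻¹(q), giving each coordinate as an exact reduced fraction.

p = (-5/2, -2)

T1 = [1 0 0; 0 2 0; 0 0 1]
T2·T1 = [-1 0 0; 0 -2 0; 0 0 1]
T3·…·T1 = [-1 0 0; 0 2 0; 0 0 1]
det M = -2; M⁻¹ = [-1 0 0; 0 1/2 0; 0 0 1]
M⁻¹ · (5/2, -4)ᵀ = (-5/2, -2)ᵀ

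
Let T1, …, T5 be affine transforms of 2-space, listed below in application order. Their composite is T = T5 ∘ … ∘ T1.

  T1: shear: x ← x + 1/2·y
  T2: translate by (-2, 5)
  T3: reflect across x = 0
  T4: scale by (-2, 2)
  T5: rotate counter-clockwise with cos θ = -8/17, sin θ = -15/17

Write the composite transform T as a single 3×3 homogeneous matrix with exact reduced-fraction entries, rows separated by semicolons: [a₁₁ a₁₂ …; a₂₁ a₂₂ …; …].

T1 = [1 1/2 0; 0 1 0; 0 0 1]
T2·T1 = [1 1/2 -2; 0 1 5; 0 0 1]
T3·…·T1 = [-1 -1/2 2; 0 1 5; 0 0 1]
T4·…·T1 = [2 1 -4; 0 2 10; 0 0 1]
T5·…·T1 = [-16/17 22/17 182/17; -30/17 -31/17 -20/17; 0 0 1]

T = [-16/17 22/17 182/17; -30/17 -31/17 -20/17; 0 0 1]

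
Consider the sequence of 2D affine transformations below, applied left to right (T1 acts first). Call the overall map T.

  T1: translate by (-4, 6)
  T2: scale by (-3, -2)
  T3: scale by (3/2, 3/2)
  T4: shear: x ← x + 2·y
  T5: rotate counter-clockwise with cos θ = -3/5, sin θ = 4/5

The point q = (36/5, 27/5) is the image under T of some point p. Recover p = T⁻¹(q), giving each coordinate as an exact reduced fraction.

p = (0, -3)

T1 = [1 0 -4; 0 1 6; 0 0 1]
T2·T1 = [-3 0 12; 0 -2 -12; 0 0 1]
T3·…·T1 = [-9/2 0 18; 0 -3 -18; 0 0 1]
T4·…·T1 = [-9/2 -6 -18; 0 -3 -18; 0 0 1]
T5·…·T1 = [27/10 6 126/5; -18/5 -3 -18/5; 0 0 1]
det M = 27/2; M⁻¹ = [-2/9 -4/9 4; 4/15 1/5 -6; 0 0 1]
M⁻¹ · (36/5, 27/5)ᵀ = (0, -3)ᵀ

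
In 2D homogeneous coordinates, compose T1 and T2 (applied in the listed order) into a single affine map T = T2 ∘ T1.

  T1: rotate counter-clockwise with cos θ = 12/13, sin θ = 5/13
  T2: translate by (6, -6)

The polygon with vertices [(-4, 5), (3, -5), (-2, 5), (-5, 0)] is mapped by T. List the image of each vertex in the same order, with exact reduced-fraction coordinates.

image vertices: (5/13, -38/13), (139/13, -123/13), (29/13, -28/13), (18/13, -103/13)

T1 rotate counter-clockwise with cos θ = 12/13, sin θ = 5/13: (-4, 5) → (-73/13, 40/13); (3, -5) → (61/13, -45/13); (-2, 5) → (-49/13, 50/13); (-5, 0) → (-60/13, -25/13)
T2 translate by (6, -6): (-73/13, 40/13) → (5/13, -38/13); (61/13, -45/13) → (139/13, -123/13); (-49/13, 50/13) → (29/13, -28/13); (-60/13, -25/13) → (18/13, -103/13)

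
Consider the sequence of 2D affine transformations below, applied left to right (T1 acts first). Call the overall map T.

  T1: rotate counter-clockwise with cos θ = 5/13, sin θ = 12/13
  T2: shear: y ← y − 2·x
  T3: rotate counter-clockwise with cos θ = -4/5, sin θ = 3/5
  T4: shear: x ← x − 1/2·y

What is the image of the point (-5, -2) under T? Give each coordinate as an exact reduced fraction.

T1 rotate counter-clockwise with cos θ = 5/13, sin θ = 12/13: (-5, -2) → (-1/13, -70/13)
T2 shear: y ← y − 2·x: (-1/13, -70/13) → (-1/13, -68/13)
T3 rotate counter-clockwise with cos θ = -4/5, sin θ = 3/5: (-1/13, -68/13) → (16/5, 269/65)
T4 shear: x ← x − 1/2·y: (16/5, 269/65) → (147/130, 269/65)

T(p) = (147/130, 269/65)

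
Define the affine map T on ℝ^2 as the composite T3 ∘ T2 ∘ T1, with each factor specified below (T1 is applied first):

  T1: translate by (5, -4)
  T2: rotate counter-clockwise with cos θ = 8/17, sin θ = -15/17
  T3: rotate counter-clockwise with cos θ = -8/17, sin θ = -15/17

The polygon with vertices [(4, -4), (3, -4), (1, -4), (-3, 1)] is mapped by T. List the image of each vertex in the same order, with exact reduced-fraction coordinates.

image vertices: (-9, 8), (-8, 8), (-6, 8), (-2, 3)

T1 translate by (5, -4): (4, -4) → (9, -8); (3, -4) → (8, -8); (1, -4) → (6, -8); (-3, 1) → (2, -3)
T2 rotate counter-clockwise with cos θ = 8/17, sin θ = -15/17: (9, -8) → (-48/17, -199/17); (8, -8) → (-56/17, -184/17); (6, -8) → (-72/17, -154/17); (2, -3) → (-29/17, -54/17)
T3 rotate counter-clockwise with cos θ = -8/17, sin θ = -15/17: (-48/17, -199/17) → (-9, 8); (-56/17, -184/17) → (-8, 8); (-72/17, -154/17) → (-6, 8); (-29/17, -54/17) → (-2, 3)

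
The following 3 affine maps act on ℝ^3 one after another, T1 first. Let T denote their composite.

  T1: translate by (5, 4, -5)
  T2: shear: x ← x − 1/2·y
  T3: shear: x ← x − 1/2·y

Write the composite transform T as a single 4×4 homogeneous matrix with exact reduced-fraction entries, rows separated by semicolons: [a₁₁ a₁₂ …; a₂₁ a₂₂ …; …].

T1 = [1 0 0 5; 0 1 0 4; 0 0 1 -5; 0 0 0 1]
T2·T1 = [1 -1/2 0 3; 0 1 0 4; 0 0 1 -5; 0 0 0 1]
T3·…·T1 = [1 -1 0 1; 0 1 0 4; 0 0 1 -5; 0 0 0 1]

T = [1 -1 0 1; 0 1 0 4; 0 0 1 -5; 0 0 0 1]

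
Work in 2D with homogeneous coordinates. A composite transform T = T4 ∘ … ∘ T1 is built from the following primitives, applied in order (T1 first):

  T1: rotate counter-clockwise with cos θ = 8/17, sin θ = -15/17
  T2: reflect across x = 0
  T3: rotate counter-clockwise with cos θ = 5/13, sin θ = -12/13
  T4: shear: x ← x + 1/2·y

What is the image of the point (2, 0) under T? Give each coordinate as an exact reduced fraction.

T1 rotate counter-clockwise with cos θ = 8/17, sin θ = -15/17: (2, 0) → (16/17, -30/17)
T2 reflect across x = 0: (16/17, -30/17) → (-16/17, -30/17)
T3 rotate counter-clockwise with cos θ = 5/13, sin θ = -12/13: (-16/17, -30/17) → (-440/221, 42/221)
T4 shear: x ← x + 1/2·y: (-440/221, 42/221) → (-419/221, 42/221)

T(p) = (-419/221, 42/221)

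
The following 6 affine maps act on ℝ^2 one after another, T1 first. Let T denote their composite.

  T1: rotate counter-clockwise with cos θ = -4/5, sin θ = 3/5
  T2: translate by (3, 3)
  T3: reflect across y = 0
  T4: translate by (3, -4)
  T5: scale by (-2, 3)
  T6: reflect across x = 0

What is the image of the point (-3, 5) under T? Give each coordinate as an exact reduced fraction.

T(p) = (54/5, -18/5)

T1 rotate counter-clockwise with cos θ = -4/5, sin θ = 3/5: (-3, 5) → (-3/5, -29/5)
T2 translate by (3, 3): (-3/5, -29/5) → (12/5, -14/5)
T3 reflect across y = 0: (12/5, -14/5) → (12/5, 14/5)
T4 translate by (3, -4): (12/5, 14/5) → (27/5, -6/5)
T5 scale by (-2, 3): (27/5, -6/5) → (-54/5, -18/5)
T6 reflect across x = 0: (-54/5, -18/5) → (54/5, -18/5)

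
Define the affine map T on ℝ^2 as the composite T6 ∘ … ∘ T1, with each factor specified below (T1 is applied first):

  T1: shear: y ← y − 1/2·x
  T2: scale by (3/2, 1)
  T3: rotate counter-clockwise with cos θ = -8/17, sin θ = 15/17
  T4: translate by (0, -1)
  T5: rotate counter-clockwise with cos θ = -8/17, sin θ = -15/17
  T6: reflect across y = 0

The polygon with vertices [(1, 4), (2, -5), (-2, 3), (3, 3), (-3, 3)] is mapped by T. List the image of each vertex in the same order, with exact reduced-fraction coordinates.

image vertices: (21/34, -135/34), (36/17, 94/17), (-66/17, -76/17), (123/34, -67/34), (-183/34, -169/34)

T1 shear: y ← y − 1/2·x: (1, 4) → (1, 7/2); (2, -5) → (2, -6); (-2, 3) → (-2, 4); (3, 3) → (3, 3/2); (-3, 3) → (-3, 9/2)
T2 scale by (3/2, 1): (1, 7/2) → (3/2, 7/2); (2, -6) → (3, -6); (-2, 4) → (-3, 4); (3, 3/2) → (9/2, 3/2); (-3, 9/2) → (-9/2, 9/2)
T3 rotate counter-clockwise with cos θ = -8/17, sin θ = 15/17: (3/2, 7/2) → (-129/34, -11/34); (3, -6) → (66/17, 93/17); (-3, 4) → (-36/17, -77/17); (9/2, 3/2) → (-117/34, 111/34); (-9/2, 9/2) → (-63/34, -207/34)
T4 translate by (0, -1): (-129/34, -11/34) → (-129/34, -45/34); (66/17, 93/17) → (66/17, 76/17); (-36/17, -77/17) → (-36/17, -94/17); (-117/34, 111/34) → (-117/34, 77/34); (-63/34, -207/34) → (-63/34, -241/34)
T5 rotate counter-clockwise with cos θ = -8/17, sin θ = -15/17: (-129/34, -45/34) → (21/34, 135/34); (66/17, 76/17) → (36/17, -94/17); (-36/17, -94/17) → (-66/17, 76/17); (-117/34, 77/34) → (123/34, 67/34); (-63/34, -241/34) → (-183/34, 169/34)
T6 reflect across y = 0: (21/34, 135/34) → (21/34, -135/34); (36/17, -94/17) → (36/17, 94/17); (-66/17, 76/17) → (-66/17, -76/17); (123/34, 67/34) → (123/34, -67/34); (-183/34, 169/34) → (-183/34, -169/34)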